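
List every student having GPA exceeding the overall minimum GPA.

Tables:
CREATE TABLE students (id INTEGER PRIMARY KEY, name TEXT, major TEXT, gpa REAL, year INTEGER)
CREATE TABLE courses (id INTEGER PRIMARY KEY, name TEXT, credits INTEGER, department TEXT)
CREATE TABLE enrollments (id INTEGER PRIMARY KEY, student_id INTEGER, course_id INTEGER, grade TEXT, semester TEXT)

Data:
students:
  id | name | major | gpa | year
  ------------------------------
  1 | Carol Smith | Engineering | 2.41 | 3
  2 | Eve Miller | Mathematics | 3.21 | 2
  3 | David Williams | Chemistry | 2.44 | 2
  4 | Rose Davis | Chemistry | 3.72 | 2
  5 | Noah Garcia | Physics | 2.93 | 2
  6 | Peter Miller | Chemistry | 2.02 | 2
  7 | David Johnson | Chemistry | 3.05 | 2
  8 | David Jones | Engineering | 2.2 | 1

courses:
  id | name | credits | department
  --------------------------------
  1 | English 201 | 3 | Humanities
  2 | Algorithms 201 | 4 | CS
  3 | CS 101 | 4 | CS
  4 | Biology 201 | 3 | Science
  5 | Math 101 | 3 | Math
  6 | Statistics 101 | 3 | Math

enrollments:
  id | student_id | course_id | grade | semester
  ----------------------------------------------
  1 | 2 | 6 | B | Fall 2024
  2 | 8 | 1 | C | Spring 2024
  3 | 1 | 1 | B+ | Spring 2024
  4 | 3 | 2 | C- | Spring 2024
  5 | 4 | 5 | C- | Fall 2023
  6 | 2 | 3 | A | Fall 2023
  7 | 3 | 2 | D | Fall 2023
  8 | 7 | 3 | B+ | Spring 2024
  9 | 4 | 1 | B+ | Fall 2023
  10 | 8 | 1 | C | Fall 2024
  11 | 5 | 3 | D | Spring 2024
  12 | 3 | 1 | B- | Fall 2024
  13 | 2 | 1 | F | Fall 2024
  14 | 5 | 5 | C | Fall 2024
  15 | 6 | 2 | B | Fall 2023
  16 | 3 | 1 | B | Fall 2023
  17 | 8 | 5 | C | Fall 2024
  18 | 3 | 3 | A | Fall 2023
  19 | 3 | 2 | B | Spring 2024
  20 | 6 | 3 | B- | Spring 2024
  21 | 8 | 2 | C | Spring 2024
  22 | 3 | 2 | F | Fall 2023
SELECT name, gpa FROM students WHERE gpa > (SELECT MIN(gpa) FROM students)

Execution result:
name | gpa
Carol Smith | 2.41
Eve Miller | 3.21
David Williams | 2.44
Rose Davis | 3.72
Noah Garcia | 2.93
David Johnson | 3.05
David Jones | 2.20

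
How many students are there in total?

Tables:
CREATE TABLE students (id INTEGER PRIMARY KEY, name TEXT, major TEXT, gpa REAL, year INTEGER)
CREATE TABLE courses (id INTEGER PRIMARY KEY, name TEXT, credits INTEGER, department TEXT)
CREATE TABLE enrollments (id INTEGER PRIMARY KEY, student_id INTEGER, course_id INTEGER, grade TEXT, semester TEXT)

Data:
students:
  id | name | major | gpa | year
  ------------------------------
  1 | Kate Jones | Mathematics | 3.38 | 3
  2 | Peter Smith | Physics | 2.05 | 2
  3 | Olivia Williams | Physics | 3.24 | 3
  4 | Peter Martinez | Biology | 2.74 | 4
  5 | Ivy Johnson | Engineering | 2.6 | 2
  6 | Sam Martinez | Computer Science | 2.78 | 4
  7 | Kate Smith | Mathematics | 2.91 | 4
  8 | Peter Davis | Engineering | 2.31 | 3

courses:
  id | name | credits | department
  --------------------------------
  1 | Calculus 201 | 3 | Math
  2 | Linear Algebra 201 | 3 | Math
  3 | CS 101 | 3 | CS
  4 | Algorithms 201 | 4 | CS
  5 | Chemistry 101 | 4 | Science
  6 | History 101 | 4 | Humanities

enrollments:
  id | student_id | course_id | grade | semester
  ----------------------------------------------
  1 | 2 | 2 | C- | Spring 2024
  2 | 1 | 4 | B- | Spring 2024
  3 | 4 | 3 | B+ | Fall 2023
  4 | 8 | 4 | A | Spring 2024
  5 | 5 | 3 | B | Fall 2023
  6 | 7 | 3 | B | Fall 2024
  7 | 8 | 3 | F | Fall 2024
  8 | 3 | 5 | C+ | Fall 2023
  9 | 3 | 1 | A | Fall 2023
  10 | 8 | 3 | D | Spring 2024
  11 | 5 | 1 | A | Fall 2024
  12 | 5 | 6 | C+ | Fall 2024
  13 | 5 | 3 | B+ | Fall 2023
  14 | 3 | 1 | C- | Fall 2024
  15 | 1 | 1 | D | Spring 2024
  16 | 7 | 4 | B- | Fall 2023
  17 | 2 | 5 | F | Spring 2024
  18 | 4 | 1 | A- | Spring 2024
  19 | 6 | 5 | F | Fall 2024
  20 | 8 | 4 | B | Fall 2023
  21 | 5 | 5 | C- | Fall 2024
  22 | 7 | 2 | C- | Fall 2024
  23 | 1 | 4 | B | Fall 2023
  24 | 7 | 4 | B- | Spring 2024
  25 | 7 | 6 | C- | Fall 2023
SELECT COUNT(*) FROM students

Execution result:
8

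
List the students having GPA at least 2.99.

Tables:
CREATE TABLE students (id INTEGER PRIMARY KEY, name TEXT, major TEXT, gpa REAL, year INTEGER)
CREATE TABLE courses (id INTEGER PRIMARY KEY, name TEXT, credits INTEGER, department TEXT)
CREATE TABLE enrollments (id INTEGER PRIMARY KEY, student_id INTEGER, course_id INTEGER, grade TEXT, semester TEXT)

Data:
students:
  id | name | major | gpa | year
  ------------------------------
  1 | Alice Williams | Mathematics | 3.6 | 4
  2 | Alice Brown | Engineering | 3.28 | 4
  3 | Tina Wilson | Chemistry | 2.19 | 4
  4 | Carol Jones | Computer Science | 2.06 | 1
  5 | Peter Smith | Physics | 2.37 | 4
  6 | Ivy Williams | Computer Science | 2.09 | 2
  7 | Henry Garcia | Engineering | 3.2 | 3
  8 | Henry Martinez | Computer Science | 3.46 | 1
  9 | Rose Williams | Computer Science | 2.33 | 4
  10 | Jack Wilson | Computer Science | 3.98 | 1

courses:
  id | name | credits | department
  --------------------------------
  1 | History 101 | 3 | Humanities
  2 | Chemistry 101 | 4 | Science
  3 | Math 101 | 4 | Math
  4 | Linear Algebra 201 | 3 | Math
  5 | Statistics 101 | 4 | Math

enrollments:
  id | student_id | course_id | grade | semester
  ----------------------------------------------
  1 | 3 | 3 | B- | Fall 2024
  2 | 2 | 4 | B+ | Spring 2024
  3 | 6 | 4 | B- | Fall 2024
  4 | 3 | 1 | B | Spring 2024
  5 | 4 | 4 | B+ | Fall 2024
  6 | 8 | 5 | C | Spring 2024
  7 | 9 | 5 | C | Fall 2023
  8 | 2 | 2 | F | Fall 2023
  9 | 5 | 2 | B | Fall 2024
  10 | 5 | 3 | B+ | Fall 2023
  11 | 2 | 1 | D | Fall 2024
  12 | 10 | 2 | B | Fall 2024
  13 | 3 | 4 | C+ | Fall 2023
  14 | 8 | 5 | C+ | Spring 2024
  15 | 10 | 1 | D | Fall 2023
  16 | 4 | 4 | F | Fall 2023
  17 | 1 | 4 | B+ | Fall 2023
SELECT name, gpa FROM students WHERE gpa >= 2.99

Execution result:
name | gpa
Alice Williams | 3.60
Alice Brown | 3.28
Henry Garcia | 3.20
Henry Martinez | 3.46
Jack Wilson | 3.98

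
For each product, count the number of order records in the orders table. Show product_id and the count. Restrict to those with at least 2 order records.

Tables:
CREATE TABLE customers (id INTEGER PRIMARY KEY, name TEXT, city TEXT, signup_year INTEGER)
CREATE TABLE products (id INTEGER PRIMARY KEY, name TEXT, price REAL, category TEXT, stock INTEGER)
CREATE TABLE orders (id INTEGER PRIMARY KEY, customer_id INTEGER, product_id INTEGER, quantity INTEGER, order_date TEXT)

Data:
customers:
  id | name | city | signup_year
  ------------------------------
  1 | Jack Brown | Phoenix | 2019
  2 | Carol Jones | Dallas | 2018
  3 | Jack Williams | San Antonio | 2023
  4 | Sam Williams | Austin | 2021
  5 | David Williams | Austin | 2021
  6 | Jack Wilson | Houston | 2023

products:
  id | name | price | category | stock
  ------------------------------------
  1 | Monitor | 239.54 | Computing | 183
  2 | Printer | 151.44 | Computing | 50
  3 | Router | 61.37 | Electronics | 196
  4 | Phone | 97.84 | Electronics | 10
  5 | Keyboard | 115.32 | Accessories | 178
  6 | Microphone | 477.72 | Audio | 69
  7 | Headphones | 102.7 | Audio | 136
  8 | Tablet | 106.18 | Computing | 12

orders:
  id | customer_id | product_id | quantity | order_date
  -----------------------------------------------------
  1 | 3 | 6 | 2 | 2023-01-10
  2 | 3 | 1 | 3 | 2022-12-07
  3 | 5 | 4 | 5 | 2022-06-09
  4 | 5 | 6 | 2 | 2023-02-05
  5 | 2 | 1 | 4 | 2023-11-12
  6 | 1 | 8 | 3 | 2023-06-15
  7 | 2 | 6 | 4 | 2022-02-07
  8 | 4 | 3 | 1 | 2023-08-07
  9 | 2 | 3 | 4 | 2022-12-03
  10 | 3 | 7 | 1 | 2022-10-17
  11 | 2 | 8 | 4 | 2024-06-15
SELECT product_id, COUNT(*) AS order_count FROM orders GROUP BY product_id HAVING COUNT(*) >= 2

Execution result:
product_id | order_count
1 | 2
3 | 2
6 | 3
8 | 2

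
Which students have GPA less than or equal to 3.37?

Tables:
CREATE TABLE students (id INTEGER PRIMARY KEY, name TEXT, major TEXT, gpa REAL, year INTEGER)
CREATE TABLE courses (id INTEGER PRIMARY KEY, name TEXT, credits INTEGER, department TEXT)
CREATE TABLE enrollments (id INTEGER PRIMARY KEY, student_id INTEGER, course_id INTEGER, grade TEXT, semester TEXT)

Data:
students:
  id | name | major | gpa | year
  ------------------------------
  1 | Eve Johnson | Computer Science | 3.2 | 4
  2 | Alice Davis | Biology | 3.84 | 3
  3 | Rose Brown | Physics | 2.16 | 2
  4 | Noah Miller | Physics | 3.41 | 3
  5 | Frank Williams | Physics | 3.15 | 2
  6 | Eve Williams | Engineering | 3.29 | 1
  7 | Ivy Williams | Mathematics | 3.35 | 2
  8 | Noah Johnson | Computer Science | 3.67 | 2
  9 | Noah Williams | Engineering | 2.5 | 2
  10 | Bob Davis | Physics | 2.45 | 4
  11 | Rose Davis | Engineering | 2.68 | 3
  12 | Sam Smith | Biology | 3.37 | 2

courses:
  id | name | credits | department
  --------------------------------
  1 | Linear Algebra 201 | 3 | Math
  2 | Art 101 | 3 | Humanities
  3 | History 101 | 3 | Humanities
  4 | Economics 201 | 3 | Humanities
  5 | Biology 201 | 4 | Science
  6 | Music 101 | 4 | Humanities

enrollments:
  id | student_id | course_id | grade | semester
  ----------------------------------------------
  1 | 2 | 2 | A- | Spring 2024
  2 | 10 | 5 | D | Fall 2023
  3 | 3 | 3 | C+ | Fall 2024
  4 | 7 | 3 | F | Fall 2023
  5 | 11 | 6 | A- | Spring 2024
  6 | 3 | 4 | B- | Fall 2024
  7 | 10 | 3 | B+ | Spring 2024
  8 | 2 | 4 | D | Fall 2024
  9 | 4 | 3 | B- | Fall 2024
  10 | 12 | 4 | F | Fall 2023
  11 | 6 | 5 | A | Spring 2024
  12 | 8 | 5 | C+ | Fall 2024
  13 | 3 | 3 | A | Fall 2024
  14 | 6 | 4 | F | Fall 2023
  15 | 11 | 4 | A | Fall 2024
SELECT name, gpa FROM students WHERE gpa <= 3.37

Execution result:
name | gpa
Eve Johnson | 3.20
Rose Brown | 2.16
Frank Williams | 3.15
Eve Williams | 3.29
Ivy Williams | 3.35
Noah Williams | 2.50
Bob Davis | 2.45
Rose Davis | 2.68
Sam Smith | 3.37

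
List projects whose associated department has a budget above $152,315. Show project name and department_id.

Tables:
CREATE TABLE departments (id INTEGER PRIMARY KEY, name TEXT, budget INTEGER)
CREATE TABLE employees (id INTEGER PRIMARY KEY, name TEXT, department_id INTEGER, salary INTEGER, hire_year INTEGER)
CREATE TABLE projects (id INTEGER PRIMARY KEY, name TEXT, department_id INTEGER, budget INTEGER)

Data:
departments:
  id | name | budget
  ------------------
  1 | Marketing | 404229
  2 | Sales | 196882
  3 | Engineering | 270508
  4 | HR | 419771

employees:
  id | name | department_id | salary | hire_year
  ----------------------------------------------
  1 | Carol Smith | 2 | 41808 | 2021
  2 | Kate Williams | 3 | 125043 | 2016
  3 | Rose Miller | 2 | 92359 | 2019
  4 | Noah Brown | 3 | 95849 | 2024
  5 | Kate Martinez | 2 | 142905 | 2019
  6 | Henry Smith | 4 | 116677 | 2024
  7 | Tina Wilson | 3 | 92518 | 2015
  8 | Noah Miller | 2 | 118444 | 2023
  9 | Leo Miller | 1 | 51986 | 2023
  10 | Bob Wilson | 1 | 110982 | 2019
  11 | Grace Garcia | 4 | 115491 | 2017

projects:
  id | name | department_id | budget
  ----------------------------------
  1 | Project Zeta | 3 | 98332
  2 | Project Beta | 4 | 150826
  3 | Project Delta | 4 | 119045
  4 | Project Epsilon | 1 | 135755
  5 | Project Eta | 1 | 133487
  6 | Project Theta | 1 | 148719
SELECT name, department_id FROM projects WHERE department_id IN (SELECT id FROM departments WHERE budget > 152315)

Execution result:
name | department_id
Project Zeta | 3
Project Beta | 4
Project Delta | 4
Project Epsilon | 1
Project Eta | 1
Project Theta | 1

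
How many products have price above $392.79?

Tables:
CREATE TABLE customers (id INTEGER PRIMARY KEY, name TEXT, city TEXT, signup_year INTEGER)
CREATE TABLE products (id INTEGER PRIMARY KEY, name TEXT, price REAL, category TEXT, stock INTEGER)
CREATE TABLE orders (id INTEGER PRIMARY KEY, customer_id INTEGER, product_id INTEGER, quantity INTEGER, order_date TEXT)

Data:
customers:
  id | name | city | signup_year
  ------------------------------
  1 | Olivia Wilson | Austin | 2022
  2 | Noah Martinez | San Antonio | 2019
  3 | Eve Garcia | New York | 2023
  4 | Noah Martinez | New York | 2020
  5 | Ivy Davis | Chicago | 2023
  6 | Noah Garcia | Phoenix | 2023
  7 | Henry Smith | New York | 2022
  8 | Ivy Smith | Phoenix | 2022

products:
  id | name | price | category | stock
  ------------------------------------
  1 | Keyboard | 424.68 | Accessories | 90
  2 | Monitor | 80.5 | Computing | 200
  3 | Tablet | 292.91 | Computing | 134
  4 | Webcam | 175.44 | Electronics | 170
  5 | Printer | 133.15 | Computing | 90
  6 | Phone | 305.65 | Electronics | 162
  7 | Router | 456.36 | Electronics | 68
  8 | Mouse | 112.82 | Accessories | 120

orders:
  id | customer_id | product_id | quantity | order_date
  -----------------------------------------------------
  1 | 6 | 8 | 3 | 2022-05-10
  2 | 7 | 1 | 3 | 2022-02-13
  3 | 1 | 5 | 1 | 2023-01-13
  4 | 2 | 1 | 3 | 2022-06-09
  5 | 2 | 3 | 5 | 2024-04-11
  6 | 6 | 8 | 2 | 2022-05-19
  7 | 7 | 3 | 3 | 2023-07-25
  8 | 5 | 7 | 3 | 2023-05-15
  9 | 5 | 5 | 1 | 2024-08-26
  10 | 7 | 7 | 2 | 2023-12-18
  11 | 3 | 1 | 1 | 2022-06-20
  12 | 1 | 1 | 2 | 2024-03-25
SELECT COUNT(*) FROM products WHERE price > 392.79

Execution result:
2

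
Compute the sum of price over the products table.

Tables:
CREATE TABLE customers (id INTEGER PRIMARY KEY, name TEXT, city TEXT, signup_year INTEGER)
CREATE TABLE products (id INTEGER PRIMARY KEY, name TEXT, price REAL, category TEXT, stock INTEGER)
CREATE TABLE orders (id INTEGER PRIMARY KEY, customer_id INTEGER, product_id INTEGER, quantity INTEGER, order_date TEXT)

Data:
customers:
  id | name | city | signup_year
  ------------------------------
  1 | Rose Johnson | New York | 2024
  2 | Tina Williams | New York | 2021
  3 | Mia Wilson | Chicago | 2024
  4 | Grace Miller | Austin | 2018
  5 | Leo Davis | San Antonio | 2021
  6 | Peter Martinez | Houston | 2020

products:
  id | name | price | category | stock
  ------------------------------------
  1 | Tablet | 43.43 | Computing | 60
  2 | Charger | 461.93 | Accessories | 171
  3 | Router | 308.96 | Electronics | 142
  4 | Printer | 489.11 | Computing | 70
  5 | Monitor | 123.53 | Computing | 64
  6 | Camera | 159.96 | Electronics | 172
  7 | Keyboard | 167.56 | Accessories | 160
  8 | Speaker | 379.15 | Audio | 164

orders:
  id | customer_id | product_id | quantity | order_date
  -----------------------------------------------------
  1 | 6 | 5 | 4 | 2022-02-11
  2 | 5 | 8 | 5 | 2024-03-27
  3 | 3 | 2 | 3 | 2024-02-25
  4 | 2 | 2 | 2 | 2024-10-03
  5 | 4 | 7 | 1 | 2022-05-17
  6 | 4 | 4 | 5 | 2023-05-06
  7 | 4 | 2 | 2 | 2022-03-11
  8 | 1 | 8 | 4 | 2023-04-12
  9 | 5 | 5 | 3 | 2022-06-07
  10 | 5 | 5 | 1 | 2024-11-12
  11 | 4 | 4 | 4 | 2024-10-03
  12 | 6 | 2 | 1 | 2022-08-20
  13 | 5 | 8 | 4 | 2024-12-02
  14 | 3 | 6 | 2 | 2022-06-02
SELECT SUM(price) FROM products

Execution result:
2133.63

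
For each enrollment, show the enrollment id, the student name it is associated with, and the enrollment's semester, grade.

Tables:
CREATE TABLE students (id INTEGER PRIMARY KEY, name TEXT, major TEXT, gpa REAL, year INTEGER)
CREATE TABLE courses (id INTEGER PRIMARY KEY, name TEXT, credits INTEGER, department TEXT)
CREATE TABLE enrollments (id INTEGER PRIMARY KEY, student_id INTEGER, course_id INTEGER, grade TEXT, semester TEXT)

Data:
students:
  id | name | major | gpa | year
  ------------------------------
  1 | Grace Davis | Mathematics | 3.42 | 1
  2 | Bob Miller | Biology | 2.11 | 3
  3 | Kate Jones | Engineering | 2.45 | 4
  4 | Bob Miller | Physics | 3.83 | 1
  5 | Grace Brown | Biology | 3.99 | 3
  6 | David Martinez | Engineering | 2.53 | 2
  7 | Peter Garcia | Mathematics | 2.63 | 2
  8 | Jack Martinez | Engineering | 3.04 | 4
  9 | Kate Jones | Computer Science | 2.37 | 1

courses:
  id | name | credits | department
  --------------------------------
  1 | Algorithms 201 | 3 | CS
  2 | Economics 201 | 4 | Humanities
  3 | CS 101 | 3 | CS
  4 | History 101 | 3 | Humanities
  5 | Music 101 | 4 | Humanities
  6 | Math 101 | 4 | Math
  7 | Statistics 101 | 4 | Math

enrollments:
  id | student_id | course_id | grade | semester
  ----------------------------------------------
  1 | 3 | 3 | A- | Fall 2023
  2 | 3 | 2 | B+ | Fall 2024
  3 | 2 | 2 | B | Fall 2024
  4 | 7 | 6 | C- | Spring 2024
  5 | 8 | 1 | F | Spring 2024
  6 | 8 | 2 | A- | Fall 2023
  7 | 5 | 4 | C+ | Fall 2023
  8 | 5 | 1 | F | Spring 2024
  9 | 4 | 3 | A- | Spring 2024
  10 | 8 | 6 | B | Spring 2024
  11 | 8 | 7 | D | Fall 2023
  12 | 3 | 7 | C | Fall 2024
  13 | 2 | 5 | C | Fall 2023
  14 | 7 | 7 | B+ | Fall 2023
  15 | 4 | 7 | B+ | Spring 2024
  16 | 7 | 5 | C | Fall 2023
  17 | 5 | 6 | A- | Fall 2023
SELECT c.id, p.name AS student, c.semester, c.grade FROM enrollments c JOIN students p ON c.student_id = p.id

Execution result:
id | student | semester | grade
1 | Kate Jones | Fall 2023 | A-
2 | Kate Jones | Fall 2024 | B+
3 | Bob Miller | Fall 2024 | B
4 | Peter Garcia | Spring 2024 | C-
5 | Jack Martinez | Spring 2024 | F
6 | Jack Martinez | Fall 2023 | A-
7 | Grace Brown | Fall 2023 | C+
8 | Grace Brown | Spring 2024 | F
9 | Bob Miller | Spring 2024 | A-
10 | Jack Martinez | Spring 2024 | B
11 | Jack Martinez | Fall 2023 | D
12 | Kate Jones | Fall 2024 | C
13 | Bob Miller | Fall 2023 | C
14 | Peter Garcia | Fall 2023 | B+
15 | Bob Miller | Spring 2024 | B+
16 | Peter Garcia | Fall 2023 | C
17 | Grace Brown | Fall 2023 | A-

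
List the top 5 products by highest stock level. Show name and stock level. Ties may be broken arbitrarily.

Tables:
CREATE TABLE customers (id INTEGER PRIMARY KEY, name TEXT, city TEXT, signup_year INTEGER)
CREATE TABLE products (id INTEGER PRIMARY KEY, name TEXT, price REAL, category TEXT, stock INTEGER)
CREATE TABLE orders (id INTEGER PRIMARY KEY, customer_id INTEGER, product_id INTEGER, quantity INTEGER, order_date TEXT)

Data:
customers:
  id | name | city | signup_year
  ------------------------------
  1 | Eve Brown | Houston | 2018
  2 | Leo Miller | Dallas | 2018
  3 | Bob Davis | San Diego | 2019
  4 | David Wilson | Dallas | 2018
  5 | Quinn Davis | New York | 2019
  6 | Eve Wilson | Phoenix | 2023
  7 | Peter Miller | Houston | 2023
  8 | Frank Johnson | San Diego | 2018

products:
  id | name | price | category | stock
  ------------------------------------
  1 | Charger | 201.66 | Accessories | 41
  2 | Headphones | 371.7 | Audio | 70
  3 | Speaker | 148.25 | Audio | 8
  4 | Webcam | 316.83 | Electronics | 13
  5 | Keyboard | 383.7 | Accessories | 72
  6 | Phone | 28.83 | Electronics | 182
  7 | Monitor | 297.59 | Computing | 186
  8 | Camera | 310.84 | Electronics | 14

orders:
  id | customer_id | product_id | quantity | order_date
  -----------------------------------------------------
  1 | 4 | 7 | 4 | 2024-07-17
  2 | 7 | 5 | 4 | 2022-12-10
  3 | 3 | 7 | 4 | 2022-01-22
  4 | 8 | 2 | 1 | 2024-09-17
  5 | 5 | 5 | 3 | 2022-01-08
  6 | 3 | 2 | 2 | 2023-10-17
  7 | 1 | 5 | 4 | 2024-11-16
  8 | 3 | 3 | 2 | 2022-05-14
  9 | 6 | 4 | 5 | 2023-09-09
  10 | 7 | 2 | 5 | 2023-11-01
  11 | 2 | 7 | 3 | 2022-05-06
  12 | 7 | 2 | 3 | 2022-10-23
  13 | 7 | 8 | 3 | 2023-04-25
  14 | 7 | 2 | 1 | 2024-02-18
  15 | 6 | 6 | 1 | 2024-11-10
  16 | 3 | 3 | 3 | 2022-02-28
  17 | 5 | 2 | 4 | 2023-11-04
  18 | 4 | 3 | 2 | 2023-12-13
SELECT name, stock FROM products ORDER BY stock DESC LIMIT 5

Execution result:
name | stock
Monitor | 186
Phone | 182
Keyboard | 72
Headphones | 70
Charger | 41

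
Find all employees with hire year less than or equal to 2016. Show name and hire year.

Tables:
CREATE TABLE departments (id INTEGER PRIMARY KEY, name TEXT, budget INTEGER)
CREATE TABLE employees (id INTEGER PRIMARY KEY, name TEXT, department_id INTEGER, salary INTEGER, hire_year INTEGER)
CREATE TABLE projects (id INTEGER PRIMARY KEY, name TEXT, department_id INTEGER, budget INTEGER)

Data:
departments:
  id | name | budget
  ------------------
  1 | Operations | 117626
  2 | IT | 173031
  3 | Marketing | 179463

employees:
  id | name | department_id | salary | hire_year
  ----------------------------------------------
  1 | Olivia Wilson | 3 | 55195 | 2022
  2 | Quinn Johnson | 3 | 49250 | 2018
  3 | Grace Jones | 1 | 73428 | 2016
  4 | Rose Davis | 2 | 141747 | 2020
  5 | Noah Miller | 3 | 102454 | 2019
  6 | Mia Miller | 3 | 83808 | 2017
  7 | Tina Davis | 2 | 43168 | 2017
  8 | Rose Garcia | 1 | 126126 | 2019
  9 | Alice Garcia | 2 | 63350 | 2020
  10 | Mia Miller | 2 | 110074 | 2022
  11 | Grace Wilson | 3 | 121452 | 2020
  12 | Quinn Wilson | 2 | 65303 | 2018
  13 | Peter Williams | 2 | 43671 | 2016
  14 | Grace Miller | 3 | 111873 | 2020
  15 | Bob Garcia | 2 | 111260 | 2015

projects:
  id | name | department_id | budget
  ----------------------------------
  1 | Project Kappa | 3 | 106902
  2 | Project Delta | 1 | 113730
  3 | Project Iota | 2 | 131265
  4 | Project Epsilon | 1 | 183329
SELECT name, hire_year FROM employees WHERE hire_year <= 2016

Execution result:
name | hire_year
Grace Jones | 2016
Peter Williams | 2016
Bob Garcia | 2015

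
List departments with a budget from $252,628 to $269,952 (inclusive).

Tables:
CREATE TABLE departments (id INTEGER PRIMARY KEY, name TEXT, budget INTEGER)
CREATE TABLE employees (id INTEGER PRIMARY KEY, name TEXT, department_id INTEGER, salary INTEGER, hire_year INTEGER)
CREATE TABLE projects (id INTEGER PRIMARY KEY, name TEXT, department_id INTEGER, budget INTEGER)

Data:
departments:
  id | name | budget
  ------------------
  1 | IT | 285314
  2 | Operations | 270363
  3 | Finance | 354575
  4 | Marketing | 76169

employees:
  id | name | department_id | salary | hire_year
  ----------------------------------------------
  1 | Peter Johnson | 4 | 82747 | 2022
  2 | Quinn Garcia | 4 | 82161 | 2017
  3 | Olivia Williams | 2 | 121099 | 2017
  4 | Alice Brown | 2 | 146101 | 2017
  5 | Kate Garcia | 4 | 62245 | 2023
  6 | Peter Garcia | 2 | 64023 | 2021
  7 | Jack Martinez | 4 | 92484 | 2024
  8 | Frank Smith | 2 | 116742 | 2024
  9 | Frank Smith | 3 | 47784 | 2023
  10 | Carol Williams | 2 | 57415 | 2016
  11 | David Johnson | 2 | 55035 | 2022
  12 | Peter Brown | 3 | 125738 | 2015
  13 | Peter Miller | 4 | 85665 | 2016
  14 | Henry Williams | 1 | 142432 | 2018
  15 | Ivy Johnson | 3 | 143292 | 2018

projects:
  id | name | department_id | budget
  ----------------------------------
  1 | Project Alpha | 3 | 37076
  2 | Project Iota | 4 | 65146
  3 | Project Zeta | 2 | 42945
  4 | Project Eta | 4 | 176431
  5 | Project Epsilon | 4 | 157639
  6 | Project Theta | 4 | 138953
SELECT name, budget FROM departments WHERE budget BETWEEN 252628 AND 269952

Execution result:
(no rows)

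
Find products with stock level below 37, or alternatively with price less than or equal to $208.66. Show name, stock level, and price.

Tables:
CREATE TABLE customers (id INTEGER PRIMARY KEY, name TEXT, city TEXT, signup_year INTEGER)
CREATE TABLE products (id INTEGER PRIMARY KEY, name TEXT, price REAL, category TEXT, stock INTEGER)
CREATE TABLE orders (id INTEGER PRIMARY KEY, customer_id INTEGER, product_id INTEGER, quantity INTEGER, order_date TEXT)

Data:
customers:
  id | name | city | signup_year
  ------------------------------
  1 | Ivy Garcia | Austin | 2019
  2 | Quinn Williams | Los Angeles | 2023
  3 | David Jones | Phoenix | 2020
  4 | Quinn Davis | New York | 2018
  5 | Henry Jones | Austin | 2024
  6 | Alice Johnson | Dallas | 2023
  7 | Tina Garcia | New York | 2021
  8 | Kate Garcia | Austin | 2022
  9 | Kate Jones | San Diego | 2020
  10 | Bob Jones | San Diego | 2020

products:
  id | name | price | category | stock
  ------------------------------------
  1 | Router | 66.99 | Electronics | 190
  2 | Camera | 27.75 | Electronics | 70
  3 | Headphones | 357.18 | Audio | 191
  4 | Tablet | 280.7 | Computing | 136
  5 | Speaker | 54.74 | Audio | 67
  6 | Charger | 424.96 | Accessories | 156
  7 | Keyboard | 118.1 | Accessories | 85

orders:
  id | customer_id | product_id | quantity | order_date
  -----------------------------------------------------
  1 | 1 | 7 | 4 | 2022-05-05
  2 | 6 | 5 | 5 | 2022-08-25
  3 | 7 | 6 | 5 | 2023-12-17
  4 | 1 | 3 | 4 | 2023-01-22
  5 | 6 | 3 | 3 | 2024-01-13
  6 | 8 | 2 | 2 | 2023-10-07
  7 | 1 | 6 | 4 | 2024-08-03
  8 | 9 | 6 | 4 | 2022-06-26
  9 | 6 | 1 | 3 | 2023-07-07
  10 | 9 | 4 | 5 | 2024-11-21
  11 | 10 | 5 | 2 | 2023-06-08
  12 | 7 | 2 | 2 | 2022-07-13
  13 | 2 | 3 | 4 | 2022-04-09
SELECT name, stock, price FROM products WHERE stock < 37 OR price <= 208.66

Execution result:
name | stock | price
Router | 190 | 66.99
Camera | 70 | 27.75
Speaker | 67 | 54.74
Keyboard | 85 | 118.10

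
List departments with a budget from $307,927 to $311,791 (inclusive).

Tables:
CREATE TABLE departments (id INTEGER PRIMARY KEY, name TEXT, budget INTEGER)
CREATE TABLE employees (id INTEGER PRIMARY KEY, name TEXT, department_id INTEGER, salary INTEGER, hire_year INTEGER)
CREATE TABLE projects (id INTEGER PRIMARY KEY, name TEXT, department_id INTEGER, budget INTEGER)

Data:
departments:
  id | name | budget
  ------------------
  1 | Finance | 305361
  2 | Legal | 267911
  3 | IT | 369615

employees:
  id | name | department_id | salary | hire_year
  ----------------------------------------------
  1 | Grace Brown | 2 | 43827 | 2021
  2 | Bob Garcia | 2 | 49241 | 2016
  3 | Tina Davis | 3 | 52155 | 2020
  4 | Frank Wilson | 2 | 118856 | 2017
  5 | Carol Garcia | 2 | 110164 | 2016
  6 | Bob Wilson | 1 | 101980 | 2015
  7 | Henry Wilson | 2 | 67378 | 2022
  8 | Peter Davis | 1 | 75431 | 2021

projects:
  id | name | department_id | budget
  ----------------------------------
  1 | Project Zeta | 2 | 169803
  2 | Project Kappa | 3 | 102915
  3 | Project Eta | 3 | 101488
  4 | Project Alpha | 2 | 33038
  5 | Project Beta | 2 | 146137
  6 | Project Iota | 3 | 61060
SELECT name, budget FROM departments WHERE budget BETWEEN 307927 AND 311791

Execution result:
(no rows)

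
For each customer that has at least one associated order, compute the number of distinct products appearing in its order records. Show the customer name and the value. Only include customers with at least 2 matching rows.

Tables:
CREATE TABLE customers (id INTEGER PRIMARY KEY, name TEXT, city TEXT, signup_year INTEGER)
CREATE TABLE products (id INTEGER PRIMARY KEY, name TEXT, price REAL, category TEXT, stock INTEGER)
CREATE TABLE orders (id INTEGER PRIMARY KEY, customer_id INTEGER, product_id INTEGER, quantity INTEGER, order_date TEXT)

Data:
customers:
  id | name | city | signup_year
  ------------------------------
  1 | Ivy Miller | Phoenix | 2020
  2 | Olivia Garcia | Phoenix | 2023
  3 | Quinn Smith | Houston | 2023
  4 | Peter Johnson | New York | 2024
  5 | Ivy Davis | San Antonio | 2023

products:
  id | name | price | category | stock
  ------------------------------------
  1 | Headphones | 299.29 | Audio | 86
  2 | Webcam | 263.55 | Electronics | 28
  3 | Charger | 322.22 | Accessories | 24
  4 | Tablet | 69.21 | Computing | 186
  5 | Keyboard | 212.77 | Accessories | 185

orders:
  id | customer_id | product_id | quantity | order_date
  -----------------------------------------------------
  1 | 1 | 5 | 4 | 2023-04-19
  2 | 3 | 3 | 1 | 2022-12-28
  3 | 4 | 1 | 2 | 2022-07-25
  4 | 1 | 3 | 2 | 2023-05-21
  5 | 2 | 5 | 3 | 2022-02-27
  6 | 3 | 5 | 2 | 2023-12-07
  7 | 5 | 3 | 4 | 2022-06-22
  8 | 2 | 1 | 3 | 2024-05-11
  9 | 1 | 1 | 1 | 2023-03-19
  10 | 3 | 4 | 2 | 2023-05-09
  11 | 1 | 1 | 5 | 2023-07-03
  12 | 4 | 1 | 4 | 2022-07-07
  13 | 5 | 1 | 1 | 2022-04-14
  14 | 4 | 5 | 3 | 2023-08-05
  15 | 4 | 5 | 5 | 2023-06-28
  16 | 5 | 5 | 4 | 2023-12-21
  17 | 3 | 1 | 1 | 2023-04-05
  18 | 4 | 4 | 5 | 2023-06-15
SELECT p.name, COUNT(DISTINCT c.product_id) AS distinct_product_count FROM orders c JOIN customers p ON c.customer_id = p.id GROUP BY p.id, p.name HAVING COUNT(*) >= 2

Execution result:
name | distinct_product_count
Ivy Miller | 3
Olivia Garcia | 2
Quinn Smith | 4
Peter Johnson | 3
Ivy Davis | 3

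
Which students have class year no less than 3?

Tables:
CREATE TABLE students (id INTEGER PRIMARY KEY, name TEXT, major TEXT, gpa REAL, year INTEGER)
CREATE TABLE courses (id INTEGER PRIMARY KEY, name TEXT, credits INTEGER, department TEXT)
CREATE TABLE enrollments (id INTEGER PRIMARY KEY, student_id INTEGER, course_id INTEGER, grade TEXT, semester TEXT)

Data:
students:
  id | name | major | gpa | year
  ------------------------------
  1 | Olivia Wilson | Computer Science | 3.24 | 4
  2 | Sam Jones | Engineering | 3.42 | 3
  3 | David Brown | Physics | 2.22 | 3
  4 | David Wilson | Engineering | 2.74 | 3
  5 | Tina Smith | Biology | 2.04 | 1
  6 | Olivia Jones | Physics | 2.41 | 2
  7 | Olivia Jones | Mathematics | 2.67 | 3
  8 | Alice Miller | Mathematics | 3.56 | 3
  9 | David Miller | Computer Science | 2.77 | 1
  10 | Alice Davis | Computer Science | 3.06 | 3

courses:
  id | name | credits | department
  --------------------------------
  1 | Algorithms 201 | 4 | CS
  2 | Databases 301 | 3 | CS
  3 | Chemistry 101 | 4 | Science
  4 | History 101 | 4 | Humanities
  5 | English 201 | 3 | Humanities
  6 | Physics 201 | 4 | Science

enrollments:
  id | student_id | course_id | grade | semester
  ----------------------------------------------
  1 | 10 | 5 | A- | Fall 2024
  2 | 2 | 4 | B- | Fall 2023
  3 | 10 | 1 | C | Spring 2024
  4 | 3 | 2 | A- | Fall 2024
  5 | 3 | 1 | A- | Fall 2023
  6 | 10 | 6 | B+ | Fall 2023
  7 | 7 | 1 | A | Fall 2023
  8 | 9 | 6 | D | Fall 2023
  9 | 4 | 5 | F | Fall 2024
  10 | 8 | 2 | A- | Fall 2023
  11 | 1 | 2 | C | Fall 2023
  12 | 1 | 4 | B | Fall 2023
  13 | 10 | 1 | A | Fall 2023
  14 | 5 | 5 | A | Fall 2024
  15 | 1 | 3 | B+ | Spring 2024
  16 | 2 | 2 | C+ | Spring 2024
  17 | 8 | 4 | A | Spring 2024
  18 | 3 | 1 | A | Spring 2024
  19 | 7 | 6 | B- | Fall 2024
SELECT name, year FROM students WHERE year >= 3

Execution result:
name | year
Olivia Wilson | 4
Sam Jones | 3
David Brown | 3
David Wilson | 3
Olivia Jones | 3
Alice Miller | 3
Alice Davis | 3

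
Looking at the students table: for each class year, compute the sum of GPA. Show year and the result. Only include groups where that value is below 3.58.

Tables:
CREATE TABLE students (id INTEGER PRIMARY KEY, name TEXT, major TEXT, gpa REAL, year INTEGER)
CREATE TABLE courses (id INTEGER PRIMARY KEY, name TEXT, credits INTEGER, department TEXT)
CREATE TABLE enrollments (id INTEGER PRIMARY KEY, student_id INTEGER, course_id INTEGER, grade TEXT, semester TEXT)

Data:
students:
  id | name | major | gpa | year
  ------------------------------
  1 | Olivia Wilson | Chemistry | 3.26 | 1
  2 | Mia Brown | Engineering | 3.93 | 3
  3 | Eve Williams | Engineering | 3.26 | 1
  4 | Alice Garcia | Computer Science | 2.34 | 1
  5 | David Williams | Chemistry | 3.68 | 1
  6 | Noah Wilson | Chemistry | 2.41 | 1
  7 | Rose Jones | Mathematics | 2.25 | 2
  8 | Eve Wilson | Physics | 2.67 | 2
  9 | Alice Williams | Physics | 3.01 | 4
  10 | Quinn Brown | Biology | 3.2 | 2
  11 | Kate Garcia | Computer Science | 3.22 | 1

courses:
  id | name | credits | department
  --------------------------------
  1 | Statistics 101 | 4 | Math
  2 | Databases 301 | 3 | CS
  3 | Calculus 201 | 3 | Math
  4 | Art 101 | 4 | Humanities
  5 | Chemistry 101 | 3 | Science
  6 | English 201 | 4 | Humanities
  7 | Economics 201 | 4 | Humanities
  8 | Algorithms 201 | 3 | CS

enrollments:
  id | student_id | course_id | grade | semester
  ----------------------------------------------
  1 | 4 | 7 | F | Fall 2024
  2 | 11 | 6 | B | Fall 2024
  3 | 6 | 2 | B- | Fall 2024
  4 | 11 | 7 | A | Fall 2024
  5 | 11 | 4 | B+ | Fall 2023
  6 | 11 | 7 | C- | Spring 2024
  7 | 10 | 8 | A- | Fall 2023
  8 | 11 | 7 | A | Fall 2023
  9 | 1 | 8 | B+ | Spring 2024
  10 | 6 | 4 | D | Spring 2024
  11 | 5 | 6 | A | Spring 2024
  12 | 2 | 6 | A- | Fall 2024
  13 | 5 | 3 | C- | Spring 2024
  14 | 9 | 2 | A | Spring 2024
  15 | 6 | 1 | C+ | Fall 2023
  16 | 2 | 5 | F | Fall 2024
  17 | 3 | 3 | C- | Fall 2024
SELECT year, SUM(gpa) AS sum_gpa FROM students GROUP BY year HAVING SUM(gpa) < 3.58

Execution result:
year | sum_gpa
4 | 3.01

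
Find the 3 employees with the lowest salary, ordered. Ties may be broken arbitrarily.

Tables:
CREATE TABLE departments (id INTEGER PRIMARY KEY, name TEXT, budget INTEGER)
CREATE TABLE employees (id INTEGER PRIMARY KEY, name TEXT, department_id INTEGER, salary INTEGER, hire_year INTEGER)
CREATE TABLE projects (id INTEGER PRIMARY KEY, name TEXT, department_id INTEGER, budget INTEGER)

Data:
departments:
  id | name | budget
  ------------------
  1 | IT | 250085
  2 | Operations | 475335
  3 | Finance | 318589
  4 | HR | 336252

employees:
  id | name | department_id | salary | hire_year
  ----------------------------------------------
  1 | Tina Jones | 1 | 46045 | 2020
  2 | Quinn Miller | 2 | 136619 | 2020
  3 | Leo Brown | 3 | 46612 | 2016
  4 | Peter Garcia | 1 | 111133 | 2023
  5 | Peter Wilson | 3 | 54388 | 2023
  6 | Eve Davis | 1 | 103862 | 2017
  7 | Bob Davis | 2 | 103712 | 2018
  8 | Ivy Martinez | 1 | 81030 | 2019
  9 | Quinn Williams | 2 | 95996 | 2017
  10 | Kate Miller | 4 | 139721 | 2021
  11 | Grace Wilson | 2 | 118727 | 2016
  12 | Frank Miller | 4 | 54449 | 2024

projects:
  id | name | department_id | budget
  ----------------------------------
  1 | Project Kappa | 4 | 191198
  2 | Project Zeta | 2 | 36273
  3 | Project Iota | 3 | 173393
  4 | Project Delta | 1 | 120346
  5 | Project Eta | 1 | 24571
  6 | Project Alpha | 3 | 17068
SELECT name, salary FROM employees ORDER BY salary ASC LIMIT 3

Execution result:
name | salary
Tina Jones | 46045
Leo Brown | 46612
Peter Wilson | 54388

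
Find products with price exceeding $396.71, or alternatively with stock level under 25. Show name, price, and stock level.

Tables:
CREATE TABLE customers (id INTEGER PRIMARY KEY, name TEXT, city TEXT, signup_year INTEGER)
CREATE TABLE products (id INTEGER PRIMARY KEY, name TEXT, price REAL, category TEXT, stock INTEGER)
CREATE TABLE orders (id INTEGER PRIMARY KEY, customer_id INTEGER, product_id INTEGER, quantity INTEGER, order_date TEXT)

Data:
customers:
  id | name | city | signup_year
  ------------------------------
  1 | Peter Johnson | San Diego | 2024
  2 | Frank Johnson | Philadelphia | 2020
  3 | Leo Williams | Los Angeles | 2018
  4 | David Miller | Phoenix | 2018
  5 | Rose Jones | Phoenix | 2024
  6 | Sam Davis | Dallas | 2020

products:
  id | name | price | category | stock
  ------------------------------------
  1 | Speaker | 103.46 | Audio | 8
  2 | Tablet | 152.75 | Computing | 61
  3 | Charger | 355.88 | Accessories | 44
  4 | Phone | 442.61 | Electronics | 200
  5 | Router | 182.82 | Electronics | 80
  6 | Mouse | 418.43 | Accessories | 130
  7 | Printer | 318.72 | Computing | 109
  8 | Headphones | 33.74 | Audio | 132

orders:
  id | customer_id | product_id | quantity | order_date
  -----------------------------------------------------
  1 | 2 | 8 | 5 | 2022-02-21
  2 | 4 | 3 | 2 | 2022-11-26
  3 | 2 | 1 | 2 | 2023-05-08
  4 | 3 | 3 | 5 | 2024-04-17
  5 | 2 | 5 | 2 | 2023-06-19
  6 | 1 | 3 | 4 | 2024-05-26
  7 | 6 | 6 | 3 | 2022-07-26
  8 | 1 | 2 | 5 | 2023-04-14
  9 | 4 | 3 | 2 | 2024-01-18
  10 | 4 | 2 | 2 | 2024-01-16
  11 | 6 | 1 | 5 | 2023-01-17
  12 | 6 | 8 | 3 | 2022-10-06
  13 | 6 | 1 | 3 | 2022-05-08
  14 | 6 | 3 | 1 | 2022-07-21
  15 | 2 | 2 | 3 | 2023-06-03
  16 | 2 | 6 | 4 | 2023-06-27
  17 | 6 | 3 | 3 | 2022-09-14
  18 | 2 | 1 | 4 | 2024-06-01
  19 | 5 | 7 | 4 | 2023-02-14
SELECT name, price, stock FROM products WHERE price > 396.71 OR stock < 25

Execution result:
name | price | stock
Speaker | 103.46 | 8
Phone | 442.61 | 200
Mouse | 418.43 | 130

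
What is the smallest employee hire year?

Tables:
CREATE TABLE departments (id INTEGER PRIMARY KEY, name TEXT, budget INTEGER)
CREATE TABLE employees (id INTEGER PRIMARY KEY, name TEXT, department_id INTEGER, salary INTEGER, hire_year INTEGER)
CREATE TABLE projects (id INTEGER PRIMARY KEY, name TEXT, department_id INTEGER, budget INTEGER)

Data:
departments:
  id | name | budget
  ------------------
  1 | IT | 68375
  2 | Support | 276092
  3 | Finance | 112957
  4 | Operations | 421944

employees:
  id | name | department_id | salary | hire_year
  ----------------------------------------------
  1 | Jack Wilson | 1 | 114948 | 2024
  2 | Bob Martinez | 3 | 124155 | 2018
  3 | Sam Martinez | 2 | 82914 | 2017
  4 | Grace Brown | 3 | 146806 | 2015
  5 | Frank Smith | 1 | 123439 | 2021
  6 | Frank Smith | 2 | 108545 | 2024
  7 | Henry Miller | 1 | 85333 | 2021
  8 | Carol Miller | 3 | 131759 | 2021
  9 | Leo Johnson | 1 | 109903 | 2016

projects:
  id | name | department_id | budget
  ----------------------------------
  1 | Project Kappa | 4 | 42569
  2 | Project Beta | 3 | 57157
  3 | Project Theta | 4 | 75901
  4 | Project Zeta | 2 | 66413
SELECT MIN(hire_year) FROM employees

Execution result:
2015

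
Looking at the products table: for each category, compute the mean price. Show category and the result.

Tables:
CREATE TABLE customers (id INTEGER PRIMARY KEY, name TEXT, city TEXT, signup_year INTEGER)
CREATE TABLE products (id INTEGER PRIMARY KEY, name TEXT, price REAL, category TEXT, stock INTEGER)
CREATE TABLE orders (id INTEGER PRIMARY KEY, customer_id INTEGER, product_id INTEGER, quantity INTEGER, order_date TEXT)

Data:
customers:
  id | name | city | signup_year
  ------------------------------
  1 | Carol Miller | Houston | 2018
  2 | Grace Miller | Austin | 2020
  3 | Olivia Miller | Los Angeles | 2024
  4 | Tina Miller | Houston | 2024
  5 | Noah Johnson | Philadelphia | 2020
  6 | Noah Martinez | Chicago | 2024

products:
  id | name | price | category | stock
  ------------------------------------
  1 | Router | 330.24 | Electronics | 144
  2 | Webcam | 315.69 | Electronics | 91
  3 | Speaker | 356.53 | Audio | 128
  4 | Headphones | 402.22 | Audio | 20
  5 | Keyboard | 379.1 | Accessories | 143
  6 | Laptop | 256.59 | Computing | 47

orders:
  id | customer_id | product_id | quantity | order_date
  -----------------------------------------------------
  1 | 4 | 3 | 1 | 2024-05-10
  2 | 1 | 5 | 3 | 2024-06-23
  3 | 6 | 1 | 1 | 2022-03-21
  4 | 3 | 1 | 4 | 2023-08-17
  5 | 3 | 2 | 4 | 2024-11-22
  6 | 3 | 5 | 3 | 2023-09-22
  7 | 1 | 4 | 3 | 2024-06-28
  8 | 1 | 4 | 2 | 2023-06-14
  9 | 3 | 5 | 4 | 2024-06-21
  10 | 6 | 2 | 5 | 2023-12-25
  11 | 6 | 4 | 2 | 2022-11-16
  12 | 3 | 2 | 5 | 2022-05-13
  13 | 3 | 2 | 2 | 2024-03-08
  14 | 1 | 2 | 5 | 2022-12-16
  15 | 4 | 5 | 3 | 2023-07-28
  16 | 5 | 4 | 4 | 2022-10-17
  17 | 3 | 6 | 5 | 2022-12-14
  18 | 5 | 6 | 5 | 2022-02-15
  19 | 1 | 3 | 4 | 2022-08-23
SELECT category, AVG(price) AS avg_price FROM products GROUP BY category

Execution result:
category | avg_price
Accessories | 379.10
Audio | 379.38
Computing | 256.59
Electronics | 322.97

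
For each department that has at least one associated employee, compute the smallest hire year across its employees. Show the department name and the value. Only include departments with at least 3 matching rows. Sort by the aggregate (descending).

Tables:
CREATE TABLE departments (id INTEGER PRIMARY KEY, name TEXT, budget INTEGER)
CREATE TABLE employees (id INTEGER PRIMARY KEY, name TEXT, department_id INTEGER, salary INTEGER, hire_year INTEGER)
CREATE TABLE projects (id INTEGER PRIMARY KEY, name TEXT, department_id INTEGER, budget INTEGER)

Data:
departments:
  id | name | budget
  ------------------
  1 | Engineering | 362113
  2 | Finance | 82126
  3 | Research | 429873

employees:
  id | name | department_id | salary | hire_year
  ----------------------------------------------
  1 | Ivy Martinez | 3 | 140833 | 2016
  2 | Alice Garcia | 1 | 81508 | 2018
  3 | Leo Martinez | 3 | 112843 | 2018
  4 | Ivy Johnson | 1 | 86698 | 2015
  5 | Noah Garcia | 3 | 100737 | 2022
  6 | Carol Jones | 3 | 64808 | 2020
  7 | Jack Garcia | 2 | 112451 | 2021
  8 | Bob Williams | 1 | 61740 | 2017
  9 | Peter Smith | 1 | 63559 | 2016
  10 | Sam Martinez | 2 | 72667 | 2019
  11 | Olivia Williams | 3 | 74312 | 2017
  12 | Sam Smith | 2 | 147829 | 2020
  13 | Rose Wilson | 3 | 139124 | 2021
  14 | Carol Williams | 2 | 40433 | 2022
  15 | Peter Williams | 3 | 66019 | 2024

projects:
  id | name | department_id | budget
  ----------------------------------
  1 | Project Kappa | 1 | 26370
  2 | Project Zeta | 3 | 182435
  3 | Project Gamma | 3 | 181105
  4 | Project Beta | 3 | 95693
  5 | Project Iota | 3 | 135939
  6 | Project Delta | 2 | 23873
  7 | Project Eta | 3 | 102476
SELECT p.name, MIN(c.hire_year) AS min_hire_year FROM employees c JOIN departments p ON c.department_id = p.id GROUP BY p.id, p.name HAVING COUNT(*) >= 3 ORDER BY min_hire_year DESC

Execution result:
name | min_hire_year
Finance | 2019
Research | 2016
Engineering | 2015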